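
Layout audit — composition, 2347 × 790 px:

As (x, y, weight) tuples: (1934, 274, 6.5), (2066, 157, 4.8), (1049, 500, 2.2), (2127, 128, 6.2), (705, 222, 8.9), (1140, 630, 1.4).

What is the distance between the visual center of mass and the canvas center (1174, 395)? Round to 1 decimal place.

≈ 385.7 px

Weights sum to 6.5 + 4.8 + 2.2 + 6.2 + 8.9 + 1.4 = 30.0.
Σw·x = 6.5·1934 + 4.8·2066 + 2.2·1049 + 6.2·2127 + 8.9·705 + 1.4·1140 = 45853.5, so x̄ = 45853.5/30.0 ≈ 1528.45.
Σw·y = 6.5·274 + 4.8·157 + 2.2·500 + 6.2·128 + 8.9·222 + 1.4·630 = 7286.0, so ȳ = 7286.0/30.0 ≈ 242.87.
Relative to (1174, 395): Δ = (354.45, -152.13); |Δ| = √(354.45² + -152.13²) ≈ 385.72.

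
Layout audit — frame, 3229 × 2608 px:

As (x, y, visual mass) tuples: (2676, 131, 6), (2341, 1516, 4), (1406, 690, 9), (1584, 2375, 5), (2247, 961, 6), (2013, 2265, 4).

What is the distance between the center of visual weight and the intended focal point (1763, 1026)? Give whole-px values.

≈ 265 px

Weights sum to 6 + 4 + 9 + 5 + 6 + 4 = 34.
Σw·x = 67528; x̄ = 67528/34 ≈ 1986.12.
Σw·y = 39761; ȳ = 39761/34 ≈ 1169.44.
Relative to (1763, 1026): Δ = (223.12, 143.44); |Δ| = √(223.12² + 143.44²) ≈ 265.25.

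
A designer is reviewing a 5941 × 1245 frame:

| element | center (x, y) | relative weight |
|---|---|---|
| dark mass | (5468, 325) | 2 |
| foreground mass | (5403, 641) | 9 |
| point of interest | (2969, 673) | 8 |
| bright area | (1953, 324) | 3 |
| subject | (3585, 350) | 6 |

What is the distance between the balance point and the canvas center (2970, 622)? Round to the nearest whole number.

≈ 987

Weights sum to 2 + 9 + 8 + 3 + 6 = 28.
x-moment: 2·5468 + 9·5403 + 8·2969 + 3·1953 + 6·3585 = 110684; centroid 110684/28 ≈ 3953.00.
y-moment: 2·325 + 9·641 + 8·673 + 3·324 + 6·350 = 14875; centroid 14875/28 ≈ 531.25.
Offset from (2970, 622): Δx ≈ 983.00, Δy ≈ -90.75; distance = √(Δx² + Δy²) ≈ 987.18.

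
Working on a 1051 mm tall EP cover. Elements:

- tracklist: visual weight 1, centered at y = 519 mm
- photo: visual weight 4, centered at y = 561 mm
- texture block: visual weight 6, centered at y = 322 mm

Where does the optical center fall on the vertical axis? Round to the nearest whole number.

y ≈ 427

Σw = 1 + 4 + 6 = 11.
y: (1·519 + 4·561 + 6·322) / 11 = 4695 / 11 ≈ 426.82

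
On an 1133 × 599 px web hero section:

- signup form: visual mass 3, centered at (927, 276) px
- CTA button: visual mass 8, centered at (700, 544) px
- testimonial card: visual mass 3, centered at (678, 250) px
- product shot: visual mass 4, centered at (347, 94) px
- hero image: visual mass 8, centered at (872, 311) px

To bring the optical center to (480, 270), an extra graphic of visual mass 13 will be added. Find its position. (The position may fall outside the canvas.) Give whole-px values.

After adding the extra graphic, total weight = 3 + 8 + 3 + 4 + 8 + 13 = 39.
x: target moment 39×480 = 18720; current 3·927 + 8·700 + 3·678 + 4·347 + 8·872 = 18779; the extra graphic supplies -59, so x = -59/13 ≈ -4.54.
y: target moment 39×270 = 10530; current 3·276 + 8·544 + 3·250 + 4·94 + 8·311 = 8794; the extra graphic supplies 1736, so y = 1736/13 ≈ 133.54.

(-5, 134)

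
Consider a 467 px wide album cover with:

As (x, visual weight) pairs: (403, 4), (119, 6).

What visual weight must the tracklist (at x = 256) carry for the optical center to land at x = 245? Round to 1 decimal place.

Fixed elements: Σw = 4 + 6 = 10, Σw·x = 4·403 + 6·119 = 2326.
Balance at x = 245 requires (2326 + w·256) / (10 + w) = 245.
So w = (245·10 − 2326)/(256 − 245) = 124/11 ≈ 11.27.

w ≈ 11.3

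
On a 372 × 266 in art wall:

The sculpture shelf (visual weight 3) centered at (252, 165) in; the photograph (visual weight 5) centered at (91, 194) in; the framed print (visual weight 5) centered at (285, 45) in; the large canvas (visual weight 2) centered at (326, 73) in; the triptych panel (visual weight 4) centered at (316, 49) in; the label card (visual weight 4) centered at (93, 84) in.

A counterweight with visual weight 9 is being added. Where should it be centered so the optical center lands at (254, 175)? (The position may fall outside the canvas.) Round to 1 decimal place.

After adding the counterweight, total weight = 3 + 5 + 5 + 2 + 4 + 4 + 9 = 32.
Along x: (4924 + 9·x) / 32 = 254 (existing moment 3·252 + 5·91 + 5·285 + 2·326 + 4·316 + 4·93 = 4924) ⇒ x = (8128 − 4924) / 9 ≈ 356.00.
Along y: (2368 + 9·y) / 32 = 175 (existing moment 3·165 + 5·194 + 5·45 + 2·73 + 4·49 + 4·84 = 2368) ⇒ y = (5600 − 2368) / 9 ≈ 359.11.

(356.0, 359.1)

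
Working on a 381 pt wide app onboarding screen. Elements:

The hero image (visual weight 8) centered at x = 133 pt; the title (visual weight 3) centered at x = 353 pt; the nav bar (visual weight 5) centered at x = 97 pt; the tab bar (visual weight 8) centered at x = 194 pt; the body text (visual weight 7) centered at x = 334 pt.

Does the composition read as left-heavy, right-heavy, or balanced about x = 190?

Weights sum to 8 + 3 + 5 + 8 + 7 = 31.
x-moment: 8·133 + 3·353 + 5·97 + 8·194 + 7·334 = 6498; centroid 6498/31 ≈ 209.61.
209.6 vs midline 190 → right-heavy.

right-heavy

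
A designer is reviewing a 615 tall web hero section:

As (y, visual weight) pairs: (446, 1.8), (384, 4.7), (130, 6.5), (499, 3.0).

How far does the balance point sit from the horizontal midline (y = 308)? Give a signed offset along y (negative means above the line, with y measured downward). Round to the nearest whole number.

Weights sum to 1.8 + 4.7 + 6.5 + 3.0 = 16.0.
y-moment: 1.8·446 + 4.7·384 + 6.5·130 + 3.0·499 = 4949.6; centroid 4949.6/16.0 ≈ 309.35.
Offset from y = 308: 309.35 − 308 ≈ 1.35.

≈ 1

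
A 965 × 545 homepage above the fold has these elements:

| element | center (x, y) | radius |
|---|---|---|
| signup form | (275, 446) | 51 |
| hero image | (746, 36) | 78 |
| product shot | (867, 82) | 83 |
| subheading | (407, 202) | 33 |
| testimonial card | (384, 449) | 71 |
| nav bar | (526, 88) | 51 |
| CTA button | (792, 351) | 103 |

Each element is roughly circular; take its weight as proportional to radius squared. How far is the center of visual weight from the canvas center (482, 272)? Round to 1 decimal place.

r² weights: signup form 51² = 2601, hero image 78² = 6084, product shot 83² = 6889, subheading 33² = 1089, testimonial card 71² = 5041, nav bar 51² = 2601, CTA button 103² = 10609. Total = 34914.
Σw·x = 23376123; x̄ = 23376123/34914 ≈ 669.53.
y: moment 8380002 / weight 34914 ≈ 240.02
Offset from (482, 272): Δx ≈ 187.53, Δy ≈ -31.98; distance = √(Δx² + Δy²) ≈ 190.24.

≈ 190.2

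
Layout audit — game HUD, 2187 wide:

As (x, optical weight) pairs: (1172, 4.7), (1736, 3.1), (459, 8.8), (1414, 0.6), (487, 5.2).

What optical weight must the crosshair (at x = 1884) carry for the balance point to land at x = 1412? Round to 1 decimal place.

w ≈ 28.2

Known weights sum to 4.7 + 3.1 + 8.8 + 0.6 + 5.2 = 22.4; their moment is 4.7·1172 + 3.1·1736 + 8.8·459 + 0.6·1414 + 5.2·487 = 18310.0.
Set Σw·x/Σw = 1412: (18310.0 + 1884w) = 1412·(22.4 + w).
Solving: w = (1412·22.4 − 18310.0) / (1884 − 1412) = 13318.8 / 472 ≈ 28.22.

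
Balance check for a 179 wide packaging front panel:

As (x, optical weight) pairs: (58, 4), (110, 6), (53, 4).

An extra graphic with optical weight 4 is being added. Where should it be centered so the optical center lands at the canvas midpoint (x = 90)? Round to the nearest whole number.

New total weight: (4 + 6 + 4) + 4 = 18.
Along x: (1104 + 4·x) / 18 = 90 (existing moment 4·58 + 6·110 + 4·53 = 1104) ⇒ x = (1620 − 1104) / 4 ≈ 129.00.

x ≈ 129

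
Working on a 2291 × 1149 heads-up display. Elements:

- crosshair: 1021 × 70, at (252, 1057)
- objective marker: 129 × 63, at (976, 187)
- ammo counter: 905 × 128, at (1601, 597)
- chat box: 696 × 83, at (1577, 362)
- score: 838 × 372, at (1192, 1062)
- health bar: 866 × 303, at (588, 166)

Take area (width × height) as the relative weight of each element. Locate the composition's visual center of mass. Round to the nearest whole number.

(1001, 655)

Areas: crosshair 1021·70 = 71470, objective marker 129·63 = 8127, ammo counter 905·128 = 115840, chat box 696·83 = 57768, score 838·372 = 311736, health bar 866·303 = 262398. Total weight = 827339.
Σw·x = 828381704; x̄ = 828381704/827339 ≈ 1001.26.
Σw·y = 541753735; ȳ = 541753735/827339 ≈ 654.81.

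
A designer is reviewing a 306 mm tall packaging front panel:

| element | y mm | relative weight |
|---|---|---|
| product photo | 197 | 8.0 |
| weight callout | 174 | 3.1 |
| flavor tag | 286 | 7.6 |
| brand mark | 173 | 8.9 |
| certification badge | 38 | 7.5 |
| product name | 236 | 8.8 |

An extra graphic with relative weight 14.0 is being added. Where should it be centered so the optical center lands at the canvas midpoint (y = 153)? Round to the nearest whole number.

After adding the extra graphic, total weight = 8.0 + 3.1 + 7.6 + 8.9 + 7.5 + 8.8 + 14.0 = 57.9.
Along y: (8190.5 + 14.0·y) / 57.9 = 153 (existing moment 8.0·197 + 3.1·174 + 7.6·286 + 8.9·173 + 7.5·38 + 8.8·236 = 8190.5) ⇒ y = (8858.7 − 8190.5) / 14.0 ≈ 47.73.

y ≈ 48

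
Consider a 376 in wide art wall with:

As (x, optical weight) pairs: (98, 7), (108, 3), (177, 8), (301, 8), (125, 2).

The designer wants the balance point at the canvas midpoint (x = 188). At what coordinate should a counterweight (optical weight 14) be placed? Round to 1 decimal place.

x ≈ 200.9

After adding the counterweight, total weight = 7 + 3 + 8 + 8 + 2 + 14 = 42.
x: need Σw·x = 42·188 = 7896. Existing = 7·98 + 3·108 + 8·177 + 8·301 + 2·125 = 5084. Remainder 2812 / 14 ≈ 200.86.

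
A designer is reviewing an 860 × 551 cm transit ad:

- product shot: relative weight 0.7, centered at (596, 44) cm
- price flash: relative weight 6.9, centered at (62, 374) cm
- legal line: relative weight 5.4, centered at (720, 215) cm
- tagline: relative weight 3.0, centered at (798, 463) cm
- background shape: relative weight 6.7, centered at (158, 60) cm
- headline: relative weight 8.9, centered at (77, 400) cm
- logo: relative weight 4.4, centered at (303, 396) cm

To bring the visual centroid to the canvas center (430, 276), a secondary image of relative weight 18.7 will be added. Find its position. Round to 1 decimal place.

New total weight: (0.7 + 6.9 + 5.4 + 3.0 + 6.7 + 8.9 + 4.4) + 18.7 = 54.7.
x: need Σw·x = 54.7·430 = 23521.0. Existing = 0.7·596 + 6.9·62 + 5.4·720 + 3.0·798 + 6.7·158 + 8.9·77 + 4.4·303 = 10204.1. Remainder 13316.9 / 18.7 ≈ 712.13.
y: need Σw·y = 54.7·276 = 15097.2. Existing = 0.7·44 + 6.9·374 + 5.4·215 + 3.0·463 + 6.7·60 + 8.9·400 + 4.4·396 = 10865.8. Remainder 4231.4 / 18.7 ≈ 226.28.

(712.1, 226.3)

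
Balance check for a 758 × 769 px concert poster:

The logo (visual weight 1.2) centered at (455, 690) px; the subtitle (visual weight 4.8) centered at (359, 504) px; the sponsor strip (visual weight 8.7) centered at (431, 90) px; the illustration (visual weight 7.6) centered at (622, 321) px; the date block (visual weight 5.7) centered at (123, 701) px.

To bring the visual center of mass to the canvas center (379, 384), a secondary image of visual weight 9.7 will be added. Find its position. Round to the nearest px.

(293, 414)

New total weight: (1.2 + 4.8 + 8.7 + 7.6 + 5.7) + 9.7 = 37.7.
x: need Σw·x = 37.7·379 = 14288.3. Existing = 1.2·455 + 4.8·359 + 8.7·431 + 7.6·622 + 5.7·123 = 11447.2. Remainder 2841.1 / 9.7 ≈ 292.90.
y: need Σw·y = 37.7·384 = 14476.8. Existing = 1.2·690 + 4.8·504 + 8.7·90 + 7.6·321 + 5.7·701 = 10465.5. Remainder 4011.3 / 9.7 ≈ 413.54.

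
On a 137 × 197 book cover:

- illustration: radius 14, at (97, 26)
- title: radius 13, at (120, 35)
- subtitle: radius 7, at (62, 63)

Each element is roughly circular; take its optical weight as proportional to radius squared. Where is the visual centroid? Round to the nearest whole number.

(102, 34)

r² weights: illustration 14² = 196, title 13² = 169, subtitle 7² = 49. Total = 414.
x: (196·97 + 169·120 + 49·62) / 414 = 42330 / 414 ≈ 102.25
y: (196·26 + 169·35 + 49·63) / 414 = 14098 / 414 ≈ 34.05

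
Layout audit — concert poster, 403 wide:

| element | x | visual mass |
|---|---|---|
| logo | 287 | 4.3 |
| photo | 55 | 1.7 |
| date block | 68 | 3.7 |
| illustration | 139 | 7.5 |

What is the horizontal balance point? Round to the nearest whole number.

Weights sum to 4.3 + 1.7 + 3.7 + 7.5 = 17.2.
Σw·x = 4.3·287 + 1.7·55 + 3.7·68 + 7.5·139 = 2621.7, so x̄ = 2621.7/17.2 ≈ 152.42.

x ≈ 152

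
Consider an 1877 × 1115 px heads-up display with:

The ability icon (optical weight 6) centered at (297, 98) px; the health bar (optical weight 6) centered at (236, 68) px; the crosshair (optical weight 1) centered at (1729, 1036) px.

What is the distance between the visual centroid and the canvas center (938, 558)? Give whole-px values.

Total weight = 6 + 6 + 1 = 13.
x: (6·297 + 6·236 + 1·1729) / 13 = 4927 / 13 ≈ 379.00
y: (6·98 + 6·68 + 1·1036) / 13 = 2032 / 13 ≈ 156.31
Offset from (938, 558): Δx ≈ -559.00, Δy ≈ -401.69; distance = √(Δx² + Δy²) ≈ 688.36.

≈ 688 px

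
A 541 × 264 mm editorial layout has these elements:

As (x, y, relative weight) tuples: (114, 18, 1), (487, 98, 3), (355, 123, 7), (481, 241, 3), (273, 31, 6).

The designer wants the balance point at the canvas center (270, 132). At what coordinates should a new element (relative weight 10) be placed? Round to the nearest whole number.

(96, 188)

New total weight: (1 + 3 + 7 + 3 + 6) + 10 = 30.
x: target moment 30×270 = 8100; current 1·114 + 3·487 + 7·355 + 3·481 + 6·273 = 7141; the new element supplies 959, so x = 959/10 ≈ 95.90.
y: target moment 30×132 = 3960; current 1·18 + 3·98 + 7·123 + 3·241 + 6·31 = 2082; the new element supplies 1878, so y = 1878/10 ≈ 187.80.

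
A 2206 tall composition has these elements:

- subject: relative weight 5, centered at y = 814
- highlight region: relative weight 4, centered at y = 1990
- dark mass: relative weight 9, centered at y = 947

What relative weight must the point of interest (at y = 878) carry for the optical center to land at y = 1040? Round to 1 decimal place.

w ≈ 11.3

Known weights sum to 5 + 4 + 9 = 18; their moment is 5·814 + 4·1990 + 9·947 = 20553.
Balance at y = 1040 requires (20553 + w·878) / (18 + w) = 1040.
So w = (1040·18 − 20553)/(878 − 1040) = -1833/-162 ≈ 11.31.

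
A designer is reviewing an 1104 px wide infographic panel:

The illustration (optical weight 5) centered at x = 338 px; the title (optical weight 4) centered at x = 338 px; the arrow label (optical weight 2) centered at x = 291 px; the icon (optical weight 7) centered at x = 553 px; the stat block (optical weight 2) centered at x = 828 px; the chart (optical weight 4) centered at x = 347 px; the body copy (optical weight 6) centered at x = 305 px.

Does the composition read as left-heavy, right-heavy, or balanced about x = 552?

Σw = 5 + 4 + 2 + 7 + 2 + 4 + 6 = 30.
x: (5·338 + 4·338 + 2·291 + 7·553 + 2·828 + 4·347 + 6·305) / 30 = 12369 / 30 ≈ 412.30
412.3 vs midline 552 → left-heavy.

left-heavy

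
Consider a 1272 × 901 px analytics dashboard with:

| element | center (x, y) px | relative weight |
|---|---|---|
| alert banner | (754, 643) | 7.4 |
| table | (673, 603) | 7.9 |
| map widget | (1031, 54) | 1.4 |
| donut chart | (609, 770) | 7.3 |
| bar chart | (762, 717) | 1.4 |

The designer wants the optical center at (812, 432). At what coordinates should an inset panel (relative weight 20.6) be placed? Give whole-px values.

With the inset panel, Σw becomes 7.4 + 7.9 + 1.4 + 7.3 + 1.4 + 20.6 = 46.0.
Along x: (17852.2 + 20.6·x) / 46.0 = 812 (existing moment 7.4·754 + 7.9·673 + 1.4·1031 + 7.3·609 + 1.4·762 = 17852.2) ⇒ x = (37352.0 − 17852.2) / 20.6 ≈ 946.59.
Along y: (16222.3 + 20.6·y) / 46.0 = 432 (existing moment 7.4·643 + 7.9·603 + 1.4·54 + 7.3·770 + 1.4·717 = 16222.3) ⇒ y = (19872.0 − 16222.3) / 20.6 ≈ 177.17.

(947, 177)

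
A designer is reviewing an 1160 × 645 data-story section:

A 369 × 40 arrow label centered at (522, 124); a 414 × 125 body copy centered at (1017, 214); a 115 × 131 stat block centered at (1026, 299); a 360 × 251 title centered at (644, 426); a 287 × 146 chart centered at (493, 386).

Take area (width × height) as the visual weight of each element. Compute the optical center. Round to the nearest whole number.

(723, 337)

Areas → weights: arrow label 369·40 = 14760, body copy 414·125 = 51750, stat block 115·131 = 15065, title 360·251 = 90360, chart 287·146 = 41902; Σw = 213837.
x: (14760·522 + 51750·1017 + 15065·1026 + 90360·644 + 41902·493) / 213837 = 154640686 / 213837 ≈ 723.17
y: (14760·124 + 51750·214 + 15065·299 + 90360·426 + 41902·386) / 213837 = 72076707 / 213837 ≈ 337.06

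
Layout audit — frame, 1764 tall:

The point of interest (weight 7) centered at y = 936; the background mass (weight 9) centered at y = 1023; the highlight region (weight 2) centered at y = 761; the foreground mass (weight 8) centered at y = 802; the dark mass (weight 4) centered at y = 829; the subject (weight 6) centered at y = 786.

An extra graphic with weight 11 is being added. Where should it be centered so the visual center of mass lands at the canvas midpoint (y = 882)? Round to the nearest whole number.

With the extra graphic, Σw becomes 7 + 9 + 2 + 8 + 4 + 6 + 11 = 47.
y: need Σw·y = 47·882 = 41454. Existing = 7·936 + 9·1023 + 2·761 + 8·802 + 4·829 + 6·786 = 31729. Remainder 9725 / 11 ≈ 884.09.

y ≈ 884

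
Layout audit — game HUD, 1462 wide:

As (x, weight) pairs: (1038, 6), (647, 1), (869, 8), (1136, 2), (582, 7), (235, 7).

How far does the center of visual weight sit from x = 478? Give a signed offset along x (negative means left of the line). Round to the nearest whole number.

≈ 226

Σw = 6 + 1 + 8 + 2 + 7 + 7 = 31.
Σw·x = 6·1038 + 1·647 + 8·869 + 2·1136 + 7·582 + 7·235 = 21818, so x̄ = 21818/31 ≈ 703.81.
Difference: 703.81 − 478 ≈ 225.81.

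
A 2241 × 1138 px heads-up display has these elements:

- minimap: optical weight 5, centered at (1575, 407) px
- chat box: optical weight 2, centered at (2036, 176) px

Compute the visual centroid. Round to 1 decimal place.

(1706.7, 341.0)

Σw = 5 + 2 = 7.
Σw·x = 5·1575 + 2·2036 = 11947, so x̄ = 11947/7 ≈ 1706.71.
Σw·y = 5·407 + 2·176 = 2387, so ȳ = 2387/7 ≈ 341.00.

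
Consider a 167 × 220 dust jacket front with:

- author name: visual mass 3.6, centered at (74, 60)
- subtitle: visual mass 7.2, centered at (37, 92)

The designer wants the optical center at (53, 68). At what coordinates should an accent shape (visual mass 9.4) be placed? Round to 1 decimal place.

(57.2, 52.7)

With the accent shape, Σw becomes 3.6 + 7.2 + 9.4 = 20.2.
x: target moment 20.2×53 = 1070.6; current 3.6·74 + 7.2·37 = 532.8; the accent shape supplies 537.8, so x = 537.8/9.4 ≈ 57.21.
y: target moment 20.2×68 = 1373.6; current 3.6·60 + 7.2·92 = 878.4; the accent shape supplies 495.2, so y = 495.2/9.4 ≈ 52.68.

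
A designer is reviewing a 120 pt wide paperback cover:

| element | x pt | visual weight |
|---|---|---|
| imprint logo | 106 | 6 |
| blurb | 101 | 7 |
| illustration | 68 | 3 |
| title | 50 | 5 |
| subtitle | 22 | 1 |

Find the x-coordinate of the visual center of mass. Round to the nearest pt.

Σw = 6 + 7 + 3 + 5 + 1 = 22.
Σw·x = 6·106 + 7·101 + 3·68 + 5·50 + 1·22 = 1819, so x̄ = 1819/22 ≈ 82.68.

x ≈ 83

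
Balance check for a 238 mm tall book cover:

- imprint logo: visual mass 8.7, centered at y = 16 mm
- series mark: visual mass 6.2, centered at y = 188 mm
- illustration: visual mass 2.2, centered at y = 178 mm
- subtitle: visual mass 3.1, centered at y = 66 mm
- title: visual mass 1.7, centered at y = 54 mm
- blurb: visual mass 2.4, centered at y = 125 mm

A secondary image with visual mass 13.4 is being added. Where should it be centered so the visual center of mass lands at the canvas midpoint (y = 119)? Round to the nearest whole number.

New total weight: (8.7 + 6.2 + 2.2 + 3.1 + 1.7 + 2.4) + 13.4 = 37.7.
y: need Σw·y = 37.7·119 = 4486.3. Existing = 8.7·16 + 6.2·188 + 2.2·178 + 3.1·66 + 1.7·54 + 2.4·125 = 2292.8. Remainder 2193.5 / 13.4 ≈ 163.69.

y ≈ 164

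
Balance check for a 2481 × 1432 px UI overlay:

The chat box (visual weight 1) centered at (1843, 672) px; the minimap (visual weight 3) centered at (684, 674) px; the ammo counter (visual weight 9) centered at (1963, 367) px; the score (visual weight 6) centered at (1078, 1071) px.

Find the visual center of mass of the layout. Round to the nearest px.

(1475, 654)

Weights sum to 1 + 3 + 9 + 6 = 19.
x-moment: 1·1843 + 3·684 + 9·1963 + 6·1078 = 28030; centroid 28030/19 ≈ 1475.26.
y-moment: 1·672 + 3·674 + 9·367 + 6·1071 = 12423; centroid 12423/19 ≈ 653.84.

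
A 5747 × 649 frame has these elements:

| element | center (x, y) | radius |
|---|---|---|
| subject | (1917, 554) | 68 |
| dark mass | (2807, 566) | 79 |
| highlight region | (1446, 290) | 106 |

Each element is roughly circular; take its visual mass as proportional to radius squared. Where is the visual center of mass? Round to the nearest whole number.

r² weights: subject 68² = 4624, dark mass 79² = 6241, highlight region 106² = 11236. Total = 22101.
Σw·x = 4624·1917 + 6241·2807 + 11236·1446 = 42629951, so x̄ = 42629951/22101 ≈ 1928.87.
Σw·y = 4624·554 + 6241·566 + 11236·290 = 9352542, so ȳ = 9352542/22101 ≈ 423.17.

(1929, 423)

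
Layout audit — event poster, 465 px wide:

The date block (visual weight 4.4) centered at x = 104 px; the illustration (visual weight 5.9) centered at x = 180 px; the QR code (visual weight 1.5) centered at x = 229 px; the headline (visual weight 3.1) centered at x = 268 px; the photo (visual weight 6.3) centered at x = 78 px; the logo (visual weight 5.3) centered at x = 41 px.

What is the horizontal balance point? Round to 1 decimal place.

x ≈ 128.4

Weights sum to 4.4 + 5.9 + 1.5 + 3.1 + 6.3 + 5.3 = 26.5.
Σw·x = 3402.6; x̄ = 3402.6/26.5 ≈ 128.40.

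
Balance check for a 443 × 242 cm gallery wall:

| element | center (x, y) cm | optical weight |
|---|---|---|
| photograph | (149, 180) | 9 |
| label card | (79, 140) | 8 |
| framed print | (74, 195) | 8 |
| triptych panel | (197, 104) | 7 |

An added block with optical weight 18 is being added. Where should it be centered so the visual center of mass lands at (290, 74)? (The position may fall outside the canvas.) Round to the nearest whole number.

(586, -74)

With the added block, Σw becomes 9 + 8 + 8 + 7 + 18 = 50.
x: need Σw·x = 50·290 = 14500. Existing = 9·149 + 8·79 + 8·74 + 7·197 = 3944. Remainder 10556 / 18 ≈ 586.44.
y: need Σw·y = 50·74 = 3700. Existing = 9·180 + 8·140 + 8·195 + 7·104 = 5028. Remainder -1328 / 18 ≈ -73.78.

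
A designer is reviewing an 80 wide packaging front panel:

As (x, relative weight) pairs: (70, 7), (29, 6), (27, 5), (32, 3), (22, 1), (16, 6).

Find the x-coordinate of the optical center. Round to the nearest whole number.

Total weight = 7 + 6 + 5 + 3 + 1 + 6 = 28.
Σw·x = 7·70 + 6·29 + 5·27 + 3·32 + 1·22 + 6·16 = 1013, so x̄ = 1013/28 ≈ 36.18.

x ≈ 36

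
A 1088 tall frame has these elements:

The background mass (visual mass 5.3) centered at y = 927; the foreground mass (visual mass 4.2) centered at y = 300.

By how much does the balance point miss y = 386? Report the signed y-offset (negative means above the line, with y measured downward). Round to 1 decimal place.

≈ 263.8

Total weight = 5.3 + 4.2 = 9.5.
y-moment: 5.3·927 + 4.2·300 = 6173.1; centroid 6173.1/9.5 ≈ 649.80.
Against y = 386, that's 649.80 − 386 = 263.80.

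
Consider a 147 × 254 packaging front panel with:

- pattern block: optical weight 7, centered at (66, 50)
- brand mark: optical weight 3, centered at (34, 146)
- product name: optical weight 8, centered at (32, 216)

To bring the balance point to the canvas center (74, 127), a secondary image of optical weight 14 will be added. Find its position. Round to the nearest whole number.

(111, 111)

After adding the secondary image, total weight = 7 + 3 + 8 + 14 = 32.
x: target moment 32×74 = 2368; current 7·66 + 3·34 + 8·32 = 820; the secondary image supplies 1548, so x = 1548/14 ≈ 110.57.
y: target moment 32×127 = 4064; current 7·50 + 3·146 + 8·216 = 2516; the secondary image supplies 1548, so y = 1548/14 ≈ 110.57.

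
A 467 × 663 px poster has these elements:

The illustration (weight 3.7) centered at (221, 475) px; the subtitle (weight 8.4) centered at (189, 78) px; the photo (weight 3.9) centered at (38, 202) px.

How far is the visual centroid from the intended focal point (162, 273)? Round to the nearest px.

≈ 73 px

Σw = 3.7 + 8.4 + 3.9 = 16.0.
x-moment: 3.7·221 + 8.4·189 + 3.9·38 = 2553.5; centroid 2553.5/16.0 ≈ 159.59.
y-moment: 3.7·475 + 8.4·78 + 3.9·202 = 3200.5; centroid 3200.5/16.0 ≈ 200.03.
Offset from (162, 273): Δx ≈ -2.41, Δy ≈ -72.97; distance = √(Δx² + Δy²) ≈ 73.01.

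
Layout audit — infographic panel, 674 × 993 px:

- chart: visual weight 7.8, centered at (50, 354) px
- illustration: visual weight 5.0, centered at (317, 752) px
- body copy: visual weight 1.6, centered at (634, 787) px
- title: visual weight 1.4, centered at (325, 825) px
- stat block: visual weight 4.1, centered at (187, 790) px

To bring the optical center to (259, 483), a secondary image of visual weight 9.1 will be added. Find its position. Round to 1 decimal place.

After adding the secondary image, total weight = 7.8 + 5.0 + 1.6 + 1.4 + 4.1 + 9.1 = 29.0.
x: need Σw·x = 29.0·259 = 7511.0. Existing = 7.8·50 + 5.0·317 + 1.6·634 + 1.4·325 + 4.1·187 = 4211.1. Remainder 3299.9 / 9.1 ≈ 362.63.
y: need Σw·y = 29.0·483 = 14007.0. Existing = 7.8·354 + 5.0·752 + 1.6·787 + 1.4·825 + 4.1·790 = 12174.4. Remainder 1832.6 / 9.1 ≈ 201.38.

(362.6, 201.4)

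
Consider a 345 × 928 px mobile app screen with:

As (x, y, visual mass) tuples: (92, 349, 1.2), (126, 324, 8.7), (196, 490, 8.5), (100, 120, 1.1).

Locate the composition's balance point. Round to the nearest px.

Total weight = 1.2 + 8.7 + 8.5 + 1.1 = 19.5.
x: (1.2·92 + 8.7·126 + 8.5·196 + 1.1·100) / 19.5 = 2982.6 / 19.5 ≈ 152.95
y: (1.2·349 + 8.7·324 + 8.5·490 + 1.1·120) / 19.5 = 7534.6 / 19.5 ≈ 386.39

(153, 386)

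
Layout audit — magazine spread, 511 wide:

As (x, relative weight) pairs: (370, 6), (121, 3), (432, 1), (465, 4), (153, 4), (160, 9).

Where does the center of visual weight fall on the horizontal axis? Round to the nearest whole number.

Total weight = 6 + 3 + 1 + 4 + 4 + 9 = 27.
Σw·x = 6·370 + 3·121 + 1·432 + 4·465 + 4·153 + 9·160 = 6927, so x̄ = 6927/27 ≈ 256.56.

x ≈ 257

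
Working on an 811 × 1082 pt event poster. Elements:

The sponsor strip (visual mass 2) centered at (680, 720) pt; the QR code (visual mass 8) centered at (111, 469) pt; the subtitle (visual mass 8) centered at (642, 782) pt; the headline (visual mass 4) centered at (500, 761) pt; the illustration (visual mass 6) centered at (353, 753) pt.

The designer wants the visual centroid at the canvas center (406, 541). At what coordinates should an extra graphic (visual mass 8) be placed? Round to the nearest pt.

New total weight: (2 + 8 + 8 + 4 + 6) + 8 = 36.
x: need Σw·x = 36·406 = 14616. Existing = 2·680 + 8·111 + 8·642 + 4·500 + 6·353 = 11502. Remainder 3114 / 8 ≈ 389.25.
y: need Σw·y = 36·541 = 19476. Existing = 2·720 + 8·469 + 8·782 + 4·761 + 6·753 = 19010. Remainder 466 / 8 ≈ 58.25.

(389, 58)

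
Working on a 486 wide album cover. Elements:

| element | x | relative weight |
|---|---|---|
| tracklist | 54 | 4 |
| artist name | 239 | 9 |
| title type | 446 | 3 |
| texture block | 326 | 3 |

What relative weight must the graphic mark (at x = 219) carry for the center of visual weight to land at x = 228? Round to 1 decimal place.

Known weights sum to 4 + 9 + 3 + 3 = 19; their moment is 4·54 + 9·239 + 3·446 + 3·326 = 4683.
For the centroid to hit 228: (4683 + w·219) / (19 + w) = 228.
Rearranging, w·(219 − 228) = 228·19 − 4683 = -351, so w ≈ -351/-9 = 39.00.

w ≈ 39.0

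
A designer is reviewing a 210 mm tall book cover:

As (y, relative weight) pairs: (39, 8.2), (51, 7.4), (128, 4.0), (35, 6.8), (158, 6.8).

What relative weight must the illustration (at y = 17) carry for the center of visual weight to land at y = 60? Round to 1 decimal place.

w ≈ 12.3

Known weights sum to 8.2 + 7.4 + 4.0 + 6.8 + 6.8 = 33.2; their moment is 8.2·39 + 7.4·51 + 4.0·128 + 6.8·35 + 6.8·158 = 2521.6.
Balance at y = 60 requires (2521.6 + w·17) / (33.2 + w) = 60.
Rearranging, w·(17 − 60) = 60·33.2 − 2521.6 = -529.6, so w ≈ -529.6/-43 = 12.32.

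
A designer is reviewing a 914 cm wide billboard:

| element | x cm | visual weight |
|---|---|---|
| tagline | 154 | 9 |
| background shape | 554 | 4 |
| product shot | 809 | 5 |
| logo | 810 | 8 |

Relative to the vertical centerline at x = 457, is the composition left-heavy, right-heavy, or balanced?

right-heavy

Weights sum to 9 + 4 + 5 + 8 = 26.
x-moment: 9·154 + 4·554 + 5·809 + 8·810 = 14127; centroid 14127/26 ≈ 543.35.
543.3 lies right of the midline 457, so the layout is right-heavy.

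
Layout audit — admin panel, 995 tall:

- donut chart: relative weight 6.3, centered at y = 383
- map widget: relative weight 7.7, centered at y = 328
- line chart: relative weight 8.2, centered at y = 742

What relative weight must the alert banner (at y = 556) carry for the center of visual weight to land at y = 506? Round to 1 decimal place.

Existing Σw = 22.2 (6.3 + 7.7 + 8.2); existing moment 6.3·383 + 7.7·328 + 8.2·742 = 11022.9.
Set Σw·y/Σw = 506: (11022.9 + 556w) = 506·(22.2 + w).
So w = (506·22.2 − 11022.9)/(556 − 506) = 210.3/50 ≈ 4.21.

w ≈ 4.2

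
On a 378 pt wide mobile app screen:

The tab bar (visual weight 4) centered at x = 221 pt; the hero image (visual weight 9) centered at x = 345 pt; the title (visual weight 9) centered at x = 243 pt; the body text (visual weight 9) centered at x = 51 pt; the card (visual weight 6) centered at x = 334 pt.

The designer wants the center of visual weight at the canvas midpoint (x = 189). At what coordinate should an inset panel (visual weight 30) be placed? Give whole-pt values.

With the inset panel, Σw becomes 4 + 9 + 9 + 9 + 6 + 30 = 67.
Along x: (8639 + 30·x) / 67 = 189 (existing moment 4·221 + 9·345 + 9·243 + 9·51 + 6·334 = 8639) ⇒ x = (12663 − 8639) / 30 ≈ 134.13.

x ≈ 134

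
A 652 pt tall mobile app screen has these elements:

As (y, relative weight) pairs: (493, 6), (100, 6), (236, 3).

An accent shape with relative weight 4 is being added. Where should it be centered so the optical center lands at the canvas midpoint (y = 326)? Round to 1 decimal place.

y ≈ 482.0

After adding the accent shape, total weight = 6 + 6 + 3 + 4 = 19.
y: target moment 19×326 = 6194; current 6·493 + 6·100 + 3·236 = 4266; the accent shape supplies 1928, so y = 1928/4 ≈ 482.00.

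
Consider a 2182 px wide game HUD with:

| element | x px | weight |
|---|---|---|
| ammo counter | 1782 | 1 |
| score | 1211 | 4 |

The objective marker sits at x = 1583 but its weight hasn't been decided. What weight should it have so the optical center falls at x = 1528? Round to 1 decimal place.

Fixed elements: Σw = 1 + 4 = 5, Σw·x = 1·1782 + 4·1211 = 6626.
Balance at x = 1528 requires (6626 + w·1583) / (5 + w) = 1528.
Solving: w = (1528·5 − 6626) / (1583 − 1528) = 1014 / 55 ≈ 18.44.

w ≈ 18.4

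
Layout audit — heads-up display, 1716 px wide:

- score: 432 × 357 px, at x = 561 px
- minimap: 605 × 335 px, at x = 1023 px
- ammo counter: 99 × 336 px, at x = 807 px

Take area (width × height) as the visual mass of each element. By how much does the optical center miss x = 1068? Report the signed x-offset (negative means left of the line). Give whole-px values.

Taking area as weight: score 432·357 = 154224, minimap 605·335 = 202675, ammo counter 99·336 = 33264. Sum 390163.
x: (154224·561 + 202675·1023 + 33264·807) / 390163 = 320700237 / 390163 ≈ 821.96
Offset from x = 1068: 821.96 − 1068 ≈ -246.04.

≈ -246 px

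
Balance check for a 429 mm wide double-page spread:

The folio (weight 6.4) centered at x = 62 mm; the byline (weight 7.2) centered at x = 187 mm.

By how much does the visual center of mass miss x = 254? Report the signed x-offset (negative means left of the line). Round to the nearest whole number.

≈ -126 mm

Weights sum to 6.4 + 7.2 = 13.6.
x-moment: 6.4·62 + 7.2·187 = 1743.2; centroid 1743.2/13.6 ≈ 128.18.
Against x = 254, that's 128.18 − 254 = -125.82.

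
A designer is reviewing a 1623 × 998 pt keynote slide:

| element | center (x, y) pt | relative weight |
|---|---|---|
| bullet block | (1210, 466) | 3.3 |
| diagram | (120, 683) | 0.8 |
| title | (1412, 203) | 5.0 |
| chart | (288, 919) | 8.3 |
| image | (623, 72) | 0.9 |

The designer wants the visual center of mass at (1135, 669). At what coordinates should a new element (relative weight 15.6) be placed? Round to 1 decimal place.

With the new element, Σw becomes 3.3 + 0.8 + 5.0 + 8.3 + 0.9 + 15.6 = 33.9.
x: need Σw·x = 33.9·1135 = 38476.5. Existing = 3.3·1210 + 0.8·120 + 5.0·1412 + 8.3·288 + 0.9·623 = 14100.1. Remainder 24376.4 / 15.6 ≈ 1562.59.
y: need Σw·y = 33.9·669 = 22679.1. Existing = 3.3·466 + 0.8·683 + 5.0·203 + 8.3·919 + 0.9·72 = 10791.7. Remainder 11887.4 / 15.6 ≈ 762.01.

(1562.6, 762.0)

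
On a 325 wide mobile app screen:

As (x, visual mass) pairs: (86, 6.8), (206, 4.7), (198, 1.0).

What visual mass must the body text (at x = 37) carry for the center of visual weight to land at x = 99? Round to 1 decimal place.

w ≈ 8.3

Known weights sum to 6.8 + 4.7 + 1.0 = 12.5; their moment is 6.8·86 + 4.7·206 + 1.0·198 = 1751.0.
Set Σw·x/Σw = 99: (1751.0 + 37w) = 99·(12.5 + w).
So w = (99·12.5 − 1751.0)/(37 − 99) = -513.5/-62 ≈ 8.28.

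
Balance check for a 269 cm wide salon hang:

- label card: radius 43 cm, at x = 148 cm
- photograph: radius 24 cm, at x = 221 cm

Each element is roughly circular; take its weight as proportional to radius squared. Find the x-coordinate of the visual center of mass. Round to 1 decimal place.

Weights ∝ r²: label card 43² = 1849, photograph 24² = 576; Σw = 2425.
x: (1849·148 + 576·221) / 2425 = 400948 / 2425 ≈ 165.34

x ≈ 165.3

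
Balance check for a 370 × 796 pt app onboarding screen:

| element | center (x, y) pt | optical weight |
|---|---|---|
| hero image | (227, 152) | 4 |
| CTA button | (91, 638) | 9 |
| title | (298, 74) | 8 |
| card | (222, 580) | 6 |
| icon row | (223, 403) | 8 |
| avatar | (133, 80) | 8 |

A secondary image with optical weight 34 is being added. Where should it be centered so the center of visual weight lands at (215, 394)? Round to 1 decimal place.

(243.1, 472.1)

With the secondary image, Σw becomes 4 + 9 + 8 + 6 + 8 + 8 + 34 = 77.
x: target moment 77×215 = 16555; current 4·227 + 9·91 + 8·298 + 6·222 + 8·223 + 8·133 = 8291; the secondary image supplies 8264, so x = 8264/34 ≈ 243.06.
y: target moment 77×394 = 30338; current 4·152 + 9·638 + 8·74 + 6·580 + 8·403 + 8·80 = 14286; the secondary image supplies 16052, so y = 16052/34 ≈ 472.12.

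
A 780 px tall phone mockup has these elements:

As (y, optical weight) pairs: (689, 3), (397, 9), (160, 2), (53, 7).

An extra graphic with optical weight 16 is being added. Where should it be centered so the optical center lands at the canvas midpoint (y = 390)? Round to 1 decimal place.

y ≈ 506.2

After adding the extra graphic, total weight = 3 + 9 + 2 + 7 + 16 = 37.
Along y: (6331 + 16·y) / 37 = 390 (existing moment 3·689 + 9·397 + 2·160 + 7·53 = 6331) ⇒ y = (14430 − 6331) / 16 ≈ 506.19.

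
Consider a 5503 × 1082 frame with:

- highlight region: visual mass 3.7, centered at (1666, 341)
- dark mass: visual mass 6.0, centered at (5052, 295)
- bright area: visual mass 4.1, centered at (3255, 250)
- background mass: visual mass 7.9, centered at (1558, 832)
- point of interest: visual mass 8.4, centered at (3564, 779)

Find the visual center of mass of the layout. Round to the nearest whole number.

(3059, 571)

Weights sum to 3.7 + 6.0 + 4.1 + 7.9 + 8.4 = 30.1.
x-moment: 3.7·1666 + 6.0·5052 + 4.1·3255 + 7.9·1558 + 8.4·3564 = 92067.5; centroid 92067.5/30.1 ≈ 3058.72.
y-moment: 3.7·341 + 6.0·295 + 4.1·250 + 7.9·832 + 8.4·779 = 17173.1; centroid 17173.1/30.1 ≈ 570.53.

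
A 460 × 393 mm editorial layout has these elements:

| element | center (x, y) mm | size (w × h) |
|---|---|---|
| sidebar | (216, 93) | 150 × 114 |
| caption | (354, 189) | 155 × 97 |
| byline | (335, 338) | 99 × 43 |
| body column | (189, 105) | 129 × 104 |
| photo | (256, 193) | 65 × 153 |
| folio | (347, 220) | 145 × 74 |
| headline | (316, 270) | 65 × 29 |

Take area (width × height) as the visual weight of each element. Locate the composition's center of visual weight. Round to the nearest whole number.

(274, 167)

Areas → weights: sidebar 150·114 = 17100, caption 155·97 = 15035, byline 99·43 = 4257, body column 129·104 = 13416, photo 65·153 = 9945, folio 145·74 = 10730, headline 65·29 = 1885; Σw = 72368.
Σw·x = 19842599; x̄ = 19842599/72368 ≈ 274.19.
Σw·y = 12068396; ȳ = 12068396/72368 ≈ 166.76.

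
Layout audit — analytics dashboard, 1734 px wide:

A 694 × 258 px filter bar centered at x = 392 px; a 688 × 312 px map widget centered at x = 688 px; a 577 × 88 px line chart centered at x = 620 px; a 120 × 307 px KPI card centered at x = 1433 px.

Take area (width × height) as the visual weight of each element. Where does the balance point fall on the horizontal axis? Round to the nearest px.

x ≈ 628

Areas → weights: filter bar 694·258 = 179052, map widget 688·312 = 214656, line chart 577·88 = 50776, KPI card 120·307 = 36840; Σw = 481324.
x-moment: 179052·392 + 214656·688 + 50776·620 + 36840·1433 = 302144552; centroid 302144552/481324 ≈ 627.74.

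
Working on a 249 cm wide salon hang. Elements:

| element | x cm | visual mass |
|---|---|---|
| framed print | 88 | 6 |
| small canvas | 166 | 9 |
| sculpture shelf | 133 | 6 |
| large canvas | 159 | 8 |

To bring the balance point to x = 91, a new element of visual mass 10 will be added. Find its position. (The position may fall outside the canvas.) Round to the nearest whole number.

With the new element, Σw becomes 6 + 9 + 6 + 8 + 10 = 39.
x: target moment 39×91 = 3549; current 6·88 + 9·166 + 6·133 + 8·159 = 4092; the new element supplies -543, so x = -543/10 ≈ -54.30.

x ≈ -54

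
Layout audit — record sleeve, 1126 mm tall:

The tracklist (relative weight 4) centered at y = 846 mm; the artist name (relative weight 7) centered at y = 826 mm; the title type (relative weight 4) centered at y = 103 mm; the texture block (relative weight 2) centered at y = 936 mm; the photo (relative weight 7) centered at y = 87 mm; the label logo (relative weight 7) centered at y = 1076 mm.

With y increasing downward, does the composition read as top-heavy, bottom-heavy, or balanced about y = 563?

bottom-heavy

Σw = 4 + 7 + 4 + 2 + 7 + 7 = 31.
Σw·y = 4·846 + 7·826 + 4·103 + 2·936 + 7·87 + 7·1076 = 19591, so ȳ = 19591/31 ≈ 631.97.
632.0 lies below (larger y than) the midline 563, so the layout is bottom-heavy.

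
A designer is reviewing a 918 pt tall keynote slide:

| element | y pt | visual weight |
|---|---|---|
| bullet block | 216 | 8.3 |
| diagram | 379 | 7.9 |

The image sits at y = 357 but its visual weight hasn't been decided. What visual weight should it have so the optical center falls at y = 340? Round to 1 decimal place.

Known weights sum to 8.3 + 7.9 = 16.2; their moment is 8.3·216 + 7.9·379 = 4786.9.
Set Σw·y/Σw = 340: (4786.9 + 357w) = 340·(16.2 + w).
Solving: w = (340·16.2 − 4786.9) / (357 − 340) = 721.1 / 17 ≈ 42.42.

w ≈ 42.4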